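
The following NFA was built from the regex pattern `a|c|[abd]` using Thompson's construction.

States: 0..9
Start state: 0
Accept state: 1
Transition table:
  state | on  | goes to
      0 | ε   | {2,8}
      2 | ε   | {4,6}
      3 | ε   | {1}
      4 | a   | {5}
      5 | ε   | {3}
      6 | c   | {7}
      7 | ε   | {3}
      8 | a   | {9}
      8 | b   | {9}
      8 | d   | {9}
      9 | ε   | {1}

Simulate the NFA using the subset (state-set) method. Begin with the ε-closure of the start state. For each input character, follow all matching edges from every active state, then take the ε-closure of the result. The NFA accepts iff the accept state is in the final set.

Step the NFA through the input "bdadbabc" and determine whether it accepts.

Answer: REJECT

Derivation:
S₀ = ε-closure({0}) = {0,2,4,6,8}
'b' @ 1: {1,9}  [accepting]
'd' @ 2: {}  — no active states
rest 'adbabc' ignored (set empty)
end set {} — state 1 not in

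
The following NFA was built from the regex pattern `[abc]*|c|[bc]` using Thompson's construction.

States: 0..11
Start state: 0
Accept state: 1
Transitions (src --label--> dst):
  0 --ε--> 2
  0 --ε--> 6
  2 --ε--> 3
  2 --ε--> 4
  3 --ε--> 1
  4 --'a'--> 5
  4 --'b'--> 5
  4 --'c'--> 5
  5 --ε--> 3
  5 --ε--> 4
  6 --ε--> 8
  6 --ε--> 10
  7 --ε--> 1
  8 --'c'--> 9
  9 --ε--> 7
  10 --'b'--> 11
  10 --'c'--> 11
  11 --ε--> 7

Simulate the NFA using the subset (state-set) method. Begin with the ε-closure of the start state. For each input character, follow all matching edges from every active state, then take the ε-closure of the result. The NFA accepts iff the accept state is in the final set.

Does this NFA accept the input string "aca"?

initial (ε-close {0}): {0,1,2,3,4,6,8,10}
'a' @ 1: {1,3,4,5}  ✓accept
'c' @ 2: {1,3,4,5}  ✓accept
'a' @ 3: {1,3,4,5}  ✓accept
final: {1,3,4,5}; accept 1 in set

Answer: ACCEPT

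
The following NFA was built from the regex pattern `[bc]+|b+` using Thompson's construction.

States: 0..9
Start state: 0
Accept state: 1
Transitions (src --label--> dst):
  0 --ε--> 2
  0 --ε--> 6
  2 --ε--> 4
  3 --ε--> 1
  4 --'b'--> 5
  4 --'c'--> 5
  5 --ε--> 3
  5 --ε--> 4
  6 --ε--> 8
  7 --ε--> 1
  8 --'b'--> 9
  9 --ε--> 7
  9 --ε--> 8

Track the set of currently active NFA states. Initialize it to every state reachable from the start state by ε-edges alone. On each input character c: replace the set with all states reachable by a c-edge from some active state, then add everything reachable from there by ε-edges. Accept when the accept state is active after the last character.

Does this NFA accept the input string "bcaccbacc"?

Answer: REJECT

Derivation:
S₀ = ε-closure({0}) = {0,2,4,6,8}
'b' @ 1: {1,3,4,5,7,8,9}  [accepting]
'c' @ 2: {1,3,4,5}  [accepting]
'a' @ 3: {}  — no active states
rest 'ccbacc' ignored (set empty)
final: {}; accept 1 not in set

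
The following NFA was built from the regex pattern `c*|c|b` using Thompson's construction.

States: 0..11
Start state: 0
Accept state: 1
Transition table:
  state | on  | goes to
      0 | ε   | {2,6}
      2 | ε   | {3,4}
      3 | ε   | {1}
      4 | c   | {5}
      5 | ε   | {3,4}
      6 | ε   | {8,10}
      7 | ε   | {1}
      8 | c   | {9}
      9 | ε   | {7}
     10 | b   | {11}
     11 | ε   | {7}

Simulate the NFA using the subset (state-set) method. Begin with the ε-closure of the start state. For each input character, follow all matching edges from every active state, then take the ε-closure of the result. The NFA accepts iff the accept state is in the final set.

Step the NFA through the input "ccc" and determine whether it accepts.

Answer: ACCEPT

Trace:
start: ε-closure({0}) = {0,1,2,3,4,6,8,10}
'c' @ 1: {1,3,4,5,7,9}  ✓accept
'c' @ 2: {1,3,4,5}  ✓accept
'c' @ 3: {1,3,4,5}  ✓accept
end set {1,3,4,5} — state 1 in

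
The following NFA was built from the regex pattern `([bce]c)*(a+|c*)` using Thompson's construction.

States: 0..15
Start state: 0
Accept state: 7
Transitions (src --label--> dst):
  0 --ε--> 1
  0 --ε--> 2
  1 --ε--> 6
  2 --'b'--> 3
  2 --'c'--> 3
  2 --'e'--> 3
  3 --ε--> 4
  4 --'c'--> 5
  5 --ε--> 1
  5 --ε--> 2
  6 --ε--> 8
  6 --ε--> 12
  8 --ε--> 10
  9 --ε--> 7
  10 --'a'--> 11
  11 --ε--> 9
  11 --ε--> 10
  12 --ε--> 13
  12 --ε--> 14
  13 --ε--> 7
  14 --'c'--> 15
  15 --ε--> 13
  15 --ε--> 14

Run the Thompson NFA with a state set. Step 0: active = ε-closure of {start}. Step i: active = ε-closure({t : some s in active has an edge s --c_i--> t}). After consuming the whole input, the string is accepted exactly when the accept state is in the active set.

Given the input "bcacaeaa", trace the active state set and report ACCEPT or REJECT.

Answer: REJECT

Derivation:
start: ε-closure({0}) = {0,1,2,6,7,8,10,12,13,14}
'b' @ 1: {3,4}
'c' @ 2: {1,2,5,6,7,8,10,12,13,14}  [accepting]
'a' @ 3: {7,9,10,11}  [accepting]
'c' @ 4: {}  — dead — no transitions
rest 'aeaa' ignored (set empty)
after full input: {}  (accept=7 not in)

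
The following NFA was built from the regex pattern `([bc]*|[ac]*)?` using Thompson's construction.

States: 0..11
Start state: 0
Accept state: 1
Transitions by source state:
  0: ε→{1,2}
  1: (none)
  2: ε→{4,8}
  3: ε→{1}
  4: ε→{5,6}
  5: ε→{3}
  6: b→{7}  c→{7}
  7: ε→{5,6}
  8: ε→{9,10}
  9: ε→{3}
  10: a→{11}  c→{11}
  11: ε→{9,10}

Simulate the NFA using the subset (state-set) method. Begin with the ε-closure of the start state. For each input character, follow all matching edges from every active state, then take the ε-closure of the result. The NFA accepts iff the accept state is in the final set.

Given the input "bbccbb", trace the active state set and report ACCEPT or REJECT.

S₀ = ε-closure({0}) = {0,1,2,3,4,5,6,8,9,10}
'b' @ 1: {1,3,5,6,7}  [accepting]
'b' @ 2: {1,3,5,6,7}  [accepting]
'c' @ 3: {1,3,5,6,7}  [accepting]
'c' @ 4: {1,3,5,6,7}  [accepting]
'b' @ 5: {1,3,5,6,7}  [accepting]
'b' @ 6: {1,3,5,6,7}  [accepting]
final: {1,3,5,6,7}; accept 1 in set

Answer: ACCEPT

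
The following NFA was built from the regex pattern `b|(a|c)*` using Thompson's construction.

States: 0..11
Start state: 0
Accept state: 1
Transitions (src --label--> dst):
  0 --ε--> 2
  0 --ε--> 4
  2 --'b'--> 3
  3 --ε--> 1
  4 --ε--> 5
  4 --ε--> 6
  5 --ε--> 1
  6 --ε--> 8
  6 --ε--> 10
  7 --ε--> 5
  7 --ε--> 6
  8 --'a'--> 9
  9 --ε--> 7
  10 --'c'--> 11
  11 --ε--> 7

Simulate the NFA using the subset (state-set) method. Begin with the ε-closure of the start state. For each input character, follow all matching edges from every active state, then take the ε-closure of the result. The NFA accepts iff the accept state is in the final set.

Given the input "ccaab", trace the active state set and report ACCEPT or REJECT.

initial (ε-close {0}): {0,1,2,4,5,6,8,10}
'c' @ 1: {1,5,6,7,8,10,11}  ✓accept
'c' @ 2: {1,5,6,7,8,10,11}  ✓accept
'a' @ 3: {1,5,6,7,8,9,10}  ✓accept
'a' @ 4: {1,5,6,7,8,9,10}  ✓accept
'b' @ 5: {}  — no active states
after full input: {}  (accept=1 not in)

Answer: REJECT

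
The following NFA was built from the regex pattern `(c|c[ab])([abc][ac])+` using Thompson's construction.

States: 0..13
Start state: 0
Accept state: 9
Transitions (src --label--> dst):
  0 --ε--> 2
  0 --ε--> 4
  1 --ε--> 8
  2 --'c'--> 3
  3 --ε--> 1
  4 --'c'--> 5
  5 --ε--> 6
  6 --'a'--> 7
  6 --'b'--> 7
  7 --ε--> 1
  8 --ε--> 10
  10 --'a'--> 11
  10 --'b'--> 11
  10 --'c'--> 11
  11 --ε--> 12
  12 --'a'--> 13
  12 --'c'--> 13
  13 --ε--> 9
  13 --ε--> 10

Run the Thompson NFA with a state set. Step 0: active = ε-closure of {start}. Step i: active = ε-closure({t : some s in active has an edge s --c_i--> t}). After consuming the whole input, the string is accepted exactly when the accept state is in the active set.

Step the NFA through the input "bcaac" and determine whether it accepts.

Answer: REJECT

Steps:
initial (ε-close {0}): {0,2,4}
'b' @ 1: {}  — no active states
rest 'caac' ignored (set empty)
after full input: {}  (accept=9 not in)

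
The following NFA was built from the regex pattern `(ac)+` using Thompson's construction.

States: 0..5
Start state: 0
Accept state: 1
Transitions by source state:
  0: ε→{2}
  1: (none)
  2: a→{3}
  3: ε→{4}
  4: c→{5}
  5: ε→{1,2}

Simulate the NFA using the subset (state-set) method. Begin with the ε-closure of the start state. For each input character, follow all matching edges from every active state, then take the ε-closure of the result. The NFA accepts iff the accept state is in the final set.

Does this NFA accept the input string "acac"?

Answer: ACCEPT

Trace:
S₀ = ε-closure({0}) = {0,2}
'a' @ 1: {3,4}
'c' @ 2: {1,2,5}  [accepting]
'a' @ 3: {3,4}
'c' @ 4: {1,2,5}  [accepting]
final: {1,2,5}; accept 1 in set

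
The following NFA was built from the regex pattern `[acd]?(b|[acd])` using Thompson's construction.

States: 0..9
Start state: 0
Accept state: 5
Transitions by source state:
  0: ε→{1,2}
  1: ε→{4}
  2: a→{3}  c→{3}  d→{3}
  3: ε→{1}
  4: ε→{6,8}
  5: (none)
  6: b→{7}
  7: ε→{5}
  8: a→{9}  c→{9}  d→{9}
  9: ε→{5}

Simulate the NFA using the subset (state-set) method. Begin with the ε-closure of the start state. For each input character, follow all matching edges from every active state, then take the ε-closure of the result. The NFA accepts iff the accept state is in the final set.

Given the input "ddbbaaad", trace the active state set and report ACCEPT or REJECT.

Answer: REJECT

Trace:
initial (ε-close {0}): {0,1,2,4,6,8}
'd' @ 1: {1,3,4,5,6,8,9}  [accepting]
'd' @ 2: {5,9}  [accepting]
'b' @ 3: {}  — dead — no transitions
rest 'baaad' ignored (set empty)
end set {} — state 5 not in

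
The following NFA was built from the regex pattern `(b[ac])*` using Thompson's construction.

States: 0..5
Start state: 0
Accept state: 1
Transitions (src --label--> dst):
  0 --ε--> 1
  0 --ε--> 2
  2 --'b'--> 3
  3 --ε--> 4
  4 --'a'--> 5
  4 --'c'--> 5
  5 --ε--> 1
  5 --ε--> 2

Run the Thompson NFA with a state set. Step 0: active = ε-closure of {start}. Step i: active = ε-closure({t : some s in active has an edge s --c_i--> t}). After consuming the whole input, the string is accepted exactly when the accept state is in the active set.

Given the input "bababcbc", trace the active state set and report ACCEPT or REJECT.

Answer: ACCEPT

Trace:
S₀ = ε-closure({0}) = {0,1,2}
'b' @ 1: {3,4}
'a' @ 2: {1,2,5}  ✓accept
'b' @ 3: {3,4}
'a' @ 4: {1,2,5}  ✓accept
'b' @ 5: {3,4}
'c' @ 6: {1,2,5}  ✓accept
'b' @ 7: {3,4}
'c' @ 8: {1,2,5}  ✓accept
end set {1,2,5} — state 1 in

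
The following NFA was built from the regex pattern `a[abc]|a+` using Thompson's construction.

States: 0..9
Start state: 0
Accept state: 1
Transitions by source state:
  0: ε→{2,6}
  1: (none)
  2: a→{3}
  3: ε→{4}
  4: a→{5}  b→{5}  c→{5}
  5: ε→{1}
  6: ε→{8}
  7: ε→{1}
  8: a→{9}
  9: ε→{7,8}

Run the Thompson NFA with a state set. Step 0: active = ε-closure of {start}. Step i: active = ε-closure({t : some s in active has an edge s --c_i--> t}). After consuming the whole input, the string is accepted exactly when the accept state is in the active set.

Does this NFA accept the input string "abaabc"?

S₀ = ε-closure({0}) = {0,2,6,8}
'a' @ 1: {1,3,4,7,8,9}  [accepting]
'b' @ 2: {1,5}  [accepting]
'a' @ 3: {}  — state set empty
rest 'abc' ignored (set empty)
final: {}; accept 1 not in set

Answer: REJECT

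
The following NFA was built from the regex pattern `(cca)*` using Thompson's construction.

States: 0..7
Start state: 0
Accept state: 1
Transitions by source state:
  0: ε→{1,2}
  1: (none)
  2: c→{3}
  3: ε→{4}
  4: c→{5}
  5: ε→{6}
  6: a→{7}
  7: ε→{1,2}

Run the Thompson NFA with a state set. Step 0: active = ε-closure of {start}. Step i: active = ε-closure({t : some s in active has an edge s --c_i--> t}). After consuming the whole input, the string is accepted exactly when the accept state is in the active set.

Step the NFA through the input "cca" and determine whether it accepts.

S₀ = ε-closure({0}) = {0,1,2}
'c' @ 1: {3,4}
'c' @ 2: {5,6}
'a' @ 3: {1,2,7}  ✓accept
final: {1,2,7}; accept 1 in set

Answer: ACCEPT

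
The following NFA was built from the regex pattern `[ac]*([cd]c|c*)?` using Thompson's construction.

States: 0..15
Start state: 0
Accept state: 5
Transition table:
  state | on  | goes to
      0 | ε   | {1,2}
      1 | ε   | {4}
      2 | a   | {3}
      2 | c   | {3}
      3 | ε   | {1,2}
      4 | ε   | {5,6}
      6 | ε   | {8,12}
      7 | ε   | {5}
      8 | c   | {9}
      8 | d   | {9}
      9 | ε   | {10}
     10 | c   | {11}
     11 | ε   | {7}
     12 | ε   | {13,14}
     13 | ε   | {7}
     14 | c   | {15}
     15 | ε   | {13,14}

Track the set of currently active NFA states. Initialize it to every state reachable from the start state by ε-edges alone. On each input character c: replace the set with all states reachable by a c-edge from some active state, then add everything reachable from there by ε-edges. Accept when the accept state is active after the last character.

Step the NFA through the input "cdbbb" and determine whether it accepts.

initial (ε-close {0}): {0,1,2,4,5,6,7,8,12,13,14}
'c' @ 1: {1,2,3,4,5,6,7,8,9,10,12,13,14,15}  (accept∈set)
'd' @ 2: {9,10}
'b' @ 3: {}  — dead — no transitions
rest 'bb' ignored (set empty)
end set {} — state 5 not in

Answer: REJECT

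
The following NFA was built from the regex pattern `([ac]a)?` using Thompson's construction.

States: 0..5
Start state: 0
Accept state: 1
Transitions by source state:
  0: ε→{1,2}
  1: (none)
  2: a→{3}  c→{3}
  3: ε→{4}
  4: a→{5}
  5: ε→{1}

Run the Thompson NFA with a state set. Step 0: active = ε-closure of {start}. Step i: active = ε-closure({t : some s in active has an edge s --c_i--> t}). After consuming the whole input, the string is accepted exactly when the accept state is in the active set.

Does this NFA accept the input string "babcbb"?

Answer: REJECT

Trace:
start: ε-closure({0}) = {0,1,2}
'b' @ 1: {}  — dead — no transitions
rest 'abcbb' ignored (set empty)
end set {} — state 1 not in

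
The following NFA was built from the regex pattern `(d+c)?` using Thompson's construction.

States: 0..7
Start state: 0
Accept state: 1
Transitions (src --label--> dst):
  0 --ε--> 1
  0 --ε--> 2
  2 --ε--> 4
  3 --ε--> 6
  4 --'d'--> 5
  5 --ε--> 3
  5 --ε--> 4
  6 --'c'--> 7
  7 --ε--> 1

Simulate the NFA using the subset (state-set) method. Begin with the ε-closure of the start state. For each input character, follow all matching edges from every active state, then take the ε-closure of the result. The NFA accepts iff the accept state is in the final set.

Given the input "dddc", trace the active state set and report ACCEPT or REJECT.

start: ε-closure({0}) = {0,1,2,4}
'd' @ 1: {3,4,5,6}
'd' @ 2: {3,4,5,6}
'd' @ 3: {3,4,5,6}
'c' @ 4: {1,7}  [accepting]
final: {1,7}; accept 1 in set

Answer: ACCEPT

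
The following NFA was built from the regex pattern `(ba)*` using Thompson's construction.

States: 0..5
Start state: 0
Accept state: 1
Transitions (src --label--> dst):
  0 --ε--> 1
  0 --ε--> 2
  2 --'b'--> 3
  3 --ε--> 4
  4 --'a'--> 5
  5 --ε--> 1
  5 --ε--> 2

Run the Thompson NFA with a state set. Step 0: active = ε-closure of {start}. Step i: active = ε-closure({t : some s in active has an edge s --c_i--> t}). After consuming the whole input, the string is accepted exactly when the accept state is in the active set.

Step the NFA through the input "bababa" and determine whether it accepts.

Answer: ACCEPT

Derivation:
initial (ε-close {0}): {0,1,2}
'b' @ 1: {3,4}
'a' @ 2: {1,2,5}  ✓accept
'b' @ 3: {3,4}
'a' @ 4: {1,2,5}  ✓accept
'b' @ 5: {3,4}
'a' @ 6: {1,2,5}  ✓accept
end set {1,2,5} — state 1 in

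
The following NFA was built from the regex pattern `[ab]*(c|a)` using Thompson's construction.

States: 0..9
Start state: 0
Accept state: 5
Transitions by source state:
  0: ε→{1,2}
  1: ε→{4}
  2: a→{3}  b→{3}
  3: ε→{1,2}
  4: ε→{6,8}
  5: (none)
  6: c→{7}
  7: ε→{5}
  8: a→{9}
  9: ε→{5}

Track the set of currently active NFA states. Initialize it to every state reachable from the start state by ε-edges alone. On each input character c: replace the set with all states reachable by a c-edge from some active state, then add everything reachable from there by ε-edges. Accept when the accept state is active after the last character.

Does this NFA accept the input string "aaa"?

Answer: ACCEPT

Trace:
start: ε-closure({0}) = {0,1,2,4,6,8}
'a' @ 1: {1,2,3,4,5,6,8,9}  (accept∈set)
'a' @ 2: {1,2,3,4,5,6,8,9}  (accept∈set)
'a' @ 3: {1,2,3,4,5,6,8,9}  (accept∈set)
final: {1,2,3,4,5,6,8,9}; accept 5 in set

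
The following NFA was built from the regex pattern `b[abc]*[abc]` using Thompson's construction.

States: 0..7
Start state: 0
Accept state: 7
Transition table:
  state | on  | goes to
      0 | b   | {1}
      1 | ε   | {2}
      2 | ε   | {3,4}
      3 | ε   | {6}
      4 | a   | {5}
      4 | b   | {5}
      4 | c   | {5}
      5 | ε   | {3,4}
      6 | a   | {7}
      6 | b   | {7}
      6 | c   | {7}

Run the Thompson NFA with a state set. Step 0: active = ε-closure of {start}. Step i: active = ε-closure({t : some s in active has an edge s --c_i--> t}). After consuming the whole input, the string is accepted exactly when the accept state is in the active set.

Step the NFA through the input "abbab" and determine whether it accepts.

initial (ε-close {0}): {0}
'a' @ 1: {}  — no active states
rest 'bbab' ignored (set empty)
after full input: {}  (accept=7 not in)

Answer: REJECT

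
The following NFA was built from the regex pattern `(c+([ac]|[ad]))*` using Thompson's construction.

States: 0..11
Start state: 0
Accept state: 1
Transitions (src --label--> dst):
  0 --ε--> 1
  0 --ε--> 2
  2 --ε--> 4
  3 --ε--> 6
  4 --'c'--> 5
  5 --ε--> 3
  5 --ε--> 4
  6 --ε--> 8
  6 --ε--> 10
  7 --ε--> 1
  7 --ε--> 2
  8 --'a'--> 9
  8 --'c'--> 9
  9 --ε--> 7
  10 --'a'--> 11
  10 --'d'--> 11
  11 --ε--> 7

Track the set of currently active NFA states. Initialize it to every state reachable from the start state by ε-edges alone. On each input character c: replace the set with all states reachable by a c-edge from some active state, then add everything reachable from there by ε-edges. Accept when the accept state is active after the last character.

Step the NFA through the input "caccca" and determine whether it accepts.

Answer: ACCEPT

Steps:
start: ε-closure({0}) = {0,1,2,4}
'c' @ 1: {3,4,5,6,8,10}
'a' @ 2: {1,2,4,7,9,11}  ✓accept
'c' @ 3: {3,4,5,6,8,10}
'c' @ 4: {1,2,3,4,5,6,7,8,9,10}  ✓accept
'c' @ 5: {1,2,3,4,5,6,7,8,9,10}  ✓accept
'a' @ 6: {1,2,4,7,9,11}  ✓accept
final: {1,2,4,7,9,11}; accept 1 in set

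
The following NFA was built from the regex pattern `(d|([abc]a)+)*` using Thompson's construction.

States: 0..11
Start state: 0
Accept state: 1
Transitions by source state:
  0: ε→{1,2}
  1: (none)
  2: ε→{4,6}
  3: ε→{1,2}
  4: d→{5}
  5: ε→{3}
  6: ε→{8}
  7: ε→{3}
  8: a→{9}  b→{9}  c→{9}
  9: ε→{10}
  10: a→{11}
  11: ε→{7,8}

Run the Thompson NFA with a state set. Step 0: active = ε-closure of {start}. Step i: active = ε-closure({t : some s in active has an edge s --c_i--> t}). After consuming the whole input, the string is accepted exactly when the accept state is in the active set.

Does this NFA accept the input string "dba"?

Answer: ACCEPT

Trace:
S₀ = ε-closure({0}) = {0,1,2,4,6,8}
'd' @ 1: {1,2,3,4,5,6,8}  (accept∈set)
'b' @ 2: {9,10}
'a' @ 3: {1,2,3,4,6,7,8,11}  (accept∈set)
after full input: {1,2,3,4,6,7,8,11}  (accept=1 in)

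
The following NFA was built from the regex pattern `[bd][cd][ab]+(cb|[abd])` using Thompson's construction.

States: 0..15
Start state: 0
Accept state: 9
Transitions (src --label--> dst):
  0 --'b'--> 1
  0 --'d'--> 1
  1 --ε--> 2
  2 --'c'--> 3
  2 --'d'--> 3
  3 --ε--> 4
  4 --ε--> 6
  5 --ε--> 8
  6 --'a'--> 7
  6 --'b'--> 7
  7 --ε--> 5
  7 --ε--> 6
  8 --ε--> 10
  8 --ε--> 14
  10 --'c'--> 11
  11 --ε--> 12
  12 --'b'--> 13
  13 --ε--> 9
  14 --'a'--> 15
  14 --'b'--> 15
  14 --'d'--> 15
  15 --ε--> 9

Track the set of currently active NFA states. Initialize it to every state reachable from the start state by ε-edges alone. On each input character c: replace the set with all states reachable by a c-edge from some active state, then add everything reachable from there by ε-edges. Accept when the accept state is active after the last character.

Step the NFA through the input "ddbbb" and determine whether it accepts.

initial (ε-close {0}): {0}
'd' @ 1: {1,2}
'd' @ 2: {3,4,6}
'b' @ 3: {5,6,7,8,10,14}
'b' @ 4: {5,6,7,8,9,10,14,15}  ✓accept
'b' @ 5: {5,6,7,8,9,10,14,15}  ✓accept
after full input: {5,6,7,8,9,10,14,15}  (accept=9 in)

Answer: ACCEPT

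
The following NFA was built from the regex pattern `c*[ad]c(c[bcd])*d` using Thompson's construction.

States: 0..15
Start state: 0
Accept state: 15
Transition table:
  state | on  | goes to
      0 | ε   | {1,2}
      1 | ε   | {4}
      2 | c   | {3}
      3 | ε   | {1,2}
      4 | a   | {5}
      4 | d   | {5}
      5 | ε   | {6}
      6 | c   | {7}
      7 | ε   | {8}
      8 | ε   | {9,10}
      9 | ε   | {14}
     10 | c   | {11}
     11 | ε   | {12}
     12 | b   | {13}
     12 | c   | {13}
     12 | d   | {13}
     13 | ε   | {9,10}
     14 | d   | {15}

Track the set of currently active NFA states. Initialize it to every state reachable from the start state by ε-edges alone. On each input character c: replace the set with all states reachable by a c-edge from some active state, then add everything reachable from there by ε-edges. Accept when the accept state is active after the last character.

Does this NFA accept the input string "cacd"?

Answer: ACCEPT

Trace:
start: ε-closure({0}) = {0,1,2,4}
'c' @ 1: {1,2,3,4}
'a' @ 2: {5,6}
'c' @ 3: {7,8,9,10,14}
'd' @ 4: {15}  (accept∈set)
after full input: {15}  (accept=15 in)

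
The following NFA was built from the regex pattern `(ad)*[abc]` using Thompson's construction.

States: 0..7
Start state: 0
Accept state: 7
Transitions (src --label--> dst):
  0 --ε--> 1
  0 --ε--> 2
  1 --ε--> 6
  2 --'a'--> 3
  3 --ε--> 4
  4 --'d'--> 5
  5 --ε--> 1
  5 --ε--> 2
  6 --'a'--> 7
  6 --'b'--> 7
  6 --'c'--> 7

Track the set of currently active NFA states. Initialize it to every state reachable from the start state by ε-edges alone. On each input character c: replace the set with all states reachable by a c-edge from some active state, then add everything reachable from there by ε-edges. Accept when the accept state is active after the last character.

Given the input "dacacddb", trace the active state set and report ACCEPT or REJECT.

Answer: REJECT

Steps:
S₀ = ε-closure({0}) = {0,1,2,6}
'd' @ 1: {}  — dead — no transitions
rest 'acacddb' ignored (set empty)
after full input: {}  (accept=7 not in)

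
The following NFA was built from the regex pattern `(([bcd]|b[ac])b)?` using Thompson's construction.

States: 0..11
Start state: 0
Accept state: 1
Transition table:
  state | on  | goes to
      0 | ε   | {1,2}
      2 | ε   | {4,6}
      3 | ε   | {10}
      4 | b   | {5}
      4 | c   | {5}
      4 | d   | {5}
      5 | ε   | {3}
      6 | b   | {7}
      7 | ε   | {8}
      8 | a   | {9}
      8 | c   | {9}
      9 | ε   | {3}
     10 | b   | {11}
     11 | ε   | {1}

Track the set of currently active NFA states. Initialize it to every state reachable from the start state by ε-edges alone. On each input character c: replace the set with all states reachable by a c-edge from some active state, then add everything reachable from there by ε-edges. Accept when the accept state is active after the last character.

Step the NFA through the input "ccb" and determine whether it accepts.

Answer: REJECT

Steps:
start: ε-closure({0}) = {0,1,2,4,6}
'c' @ 1: {3,5,10}
'c' @ 2: {}  — dead — no transitions
rest 'b' ignored (set empty)
after full input: {}  (accept=1 not in)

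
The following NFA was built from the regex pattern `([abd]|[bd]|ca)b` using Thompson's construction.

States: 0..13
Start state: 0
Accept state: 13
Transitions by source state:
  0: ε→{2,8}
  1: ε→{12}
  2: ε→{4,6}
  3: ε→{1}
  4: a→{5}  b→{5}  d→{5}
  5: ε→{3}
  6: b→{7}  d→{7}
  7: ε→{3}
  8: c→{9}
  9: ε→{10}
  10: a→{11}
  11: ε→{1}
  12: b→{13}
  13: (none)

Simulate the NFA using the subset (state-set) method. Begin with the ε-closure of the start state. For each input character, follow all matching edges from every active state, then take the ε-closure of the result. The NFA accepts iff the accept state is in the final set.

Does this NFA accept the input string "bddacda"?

Answer: REJECT

Steps:
start: ε-closure({0}) = {0,2,4,6,8}
'b' @ 1: {1,3,5,7,12}
'd' @ 2: {}  — dead — no transitions
rest 'dacda' ignored (set empty)
final: {}; accept 13 not in set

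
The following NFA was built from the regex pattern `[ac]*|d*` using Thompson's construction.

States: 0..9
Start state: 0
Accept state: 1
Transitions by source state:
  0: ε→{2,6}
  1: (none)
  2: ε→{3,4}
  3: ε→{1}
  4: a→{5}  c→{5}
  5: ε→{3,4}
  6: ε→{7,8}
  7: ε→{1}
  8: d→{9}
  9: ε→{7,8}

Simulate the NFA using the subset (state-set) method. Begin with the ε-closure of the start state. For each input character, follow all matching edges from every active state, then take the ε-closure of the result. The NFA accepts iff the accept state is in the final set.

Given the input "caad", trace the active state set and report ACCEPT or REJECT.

S₀ = ε-closure({0}) = {0,1,2,3,4,6,7,8}
'c' @ 1: {1,3,4,5}  ✓accept
'a' @ 2: {1,3,4,5}  ✓accept
'a' @ 3: {1,3,4,5}  ✓accept
'd' @ 4: {}  — no active states
final: {}; accept 1 not in set

Answer: REJECT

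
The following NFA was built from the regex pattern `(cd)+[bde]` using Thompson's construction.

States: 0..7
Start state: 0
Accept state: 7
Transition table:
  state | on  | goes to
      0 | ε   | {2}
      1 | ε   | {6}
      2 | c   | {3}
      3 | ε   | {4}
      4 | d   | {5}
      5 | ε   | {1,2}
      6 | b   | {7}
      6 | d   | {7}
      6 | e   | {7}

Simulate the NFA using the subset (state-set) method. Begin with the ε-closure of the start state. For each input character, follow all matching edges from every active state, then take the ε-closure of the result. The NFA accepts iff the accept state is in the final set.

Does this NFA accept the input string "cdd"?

initial (ε-close {0}): {0,2}
'c' @ 1: {3,4}
'd' @ 2: {1,2,5,6}
'd' @ 3: {7}  ✓accept
final: {7}; accept 7 in set

Answer: ACCEPT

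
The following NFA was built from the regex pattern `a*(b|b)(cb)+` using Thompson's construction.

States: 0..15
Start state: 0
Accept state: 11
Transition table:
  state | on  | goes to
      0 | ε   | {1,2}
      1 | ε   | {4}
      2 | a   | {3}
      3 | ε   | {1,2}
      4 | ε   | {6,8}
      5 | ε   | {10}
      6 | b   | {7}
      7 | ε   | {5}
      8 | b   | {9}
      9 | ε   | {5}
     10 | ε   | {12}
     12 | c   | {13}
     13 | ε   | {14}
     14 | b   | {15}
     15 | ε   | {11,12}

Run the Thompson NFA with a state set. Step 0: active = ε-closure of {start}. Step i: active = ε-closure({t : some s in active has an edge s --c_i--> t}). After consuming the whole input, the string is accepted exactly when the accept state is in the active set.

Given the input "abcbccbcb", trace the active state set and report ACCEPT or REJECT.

Answer: REJECT

Steps:
S₀ = ε-closure({0}) = {0,1,2,4,6,8}
'a' @ 1: {1,2,3,4,6,8}
'b' @ 2: {5,7,9,10,12}
'c' @ 3: {13,14}
'b' @ 4: {11,12,15}  ✓accept
'c' @ 5: {13,14}
'c' @ 6: {}  — state set empty
rest 'bcb' ignored (set empty)
after full input: {}  (accept=11 not in)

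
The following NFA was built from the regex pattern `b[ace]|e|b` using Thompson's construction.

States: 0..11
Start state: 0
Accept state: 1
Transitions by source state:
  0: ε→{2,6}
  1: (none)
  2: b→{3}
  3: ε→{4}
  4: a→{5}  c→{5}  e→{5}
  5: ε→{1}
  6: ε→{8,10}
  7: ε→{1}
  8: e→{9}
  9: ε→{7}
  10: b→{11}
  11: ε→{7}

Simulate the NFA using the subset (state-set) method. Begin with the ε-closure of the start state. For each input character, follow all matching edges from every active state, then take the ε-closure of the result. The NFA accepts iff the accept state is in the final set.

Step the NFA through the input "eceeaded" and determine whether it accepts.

Answer: REJECT

Trace:
initial (ε-close {0}): {0,2,6,8,10}
'e' @ 1: {1,7,9}  [accepting]
'c' @ 2: {}  — state set empty
rest 'eeaded' ignored (set empty)
after full input: {}  (accept=1 not in)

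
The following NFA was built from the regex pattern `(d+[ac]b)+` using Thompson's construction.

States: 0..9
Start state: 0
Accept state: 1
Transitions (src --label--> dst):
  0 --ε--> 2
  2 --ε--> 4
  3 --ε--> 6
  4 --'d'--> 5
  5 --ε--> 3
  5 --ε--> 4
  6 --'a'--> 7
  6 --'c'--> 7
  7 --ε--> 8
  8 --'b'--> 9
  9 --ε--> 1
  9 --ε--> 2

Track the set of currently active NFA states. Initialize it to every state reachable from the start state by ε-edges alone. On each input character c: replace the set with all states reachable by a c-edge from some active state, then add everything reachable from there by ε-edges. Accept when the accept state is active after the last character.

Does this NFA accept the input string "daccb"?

Answer: REJECT

Steps:
initial (ε-close {0}): {0,2,4}
'd' @ 1: {3,4,5,6}
'a' @ 2: {7,8}
'c' @ 3: {}  — no active states
rest 'cb' ignored (set empty)
end set {} — state 1 not in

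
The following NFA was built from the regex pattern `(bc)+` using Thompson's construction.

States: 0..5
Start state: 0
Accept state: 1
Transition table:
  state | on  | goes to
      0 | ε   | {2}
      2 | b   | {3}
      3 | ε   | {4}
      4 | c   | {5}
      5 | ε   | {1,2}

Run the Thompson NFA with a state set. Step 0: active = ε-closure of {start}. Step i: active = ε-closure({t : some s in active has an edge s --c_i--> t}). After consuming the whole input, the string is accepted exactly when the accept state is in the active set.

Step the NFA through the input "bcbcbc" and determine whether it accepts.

Answer: ACCEPT

Trace:
initial (ε-close {0}): {0,2}
'b' @ 1: {3,4}
'c' @ 2: {1,2,5}  ✓accept
'b' @ 3: {3,4}
'c' @ 4: {1,2,5}  ✓accept
'b' @ 5: {3,4}
'c' @ 6: {1,2,5}  ✓accept
final: {1,2,5}; accept 1 in set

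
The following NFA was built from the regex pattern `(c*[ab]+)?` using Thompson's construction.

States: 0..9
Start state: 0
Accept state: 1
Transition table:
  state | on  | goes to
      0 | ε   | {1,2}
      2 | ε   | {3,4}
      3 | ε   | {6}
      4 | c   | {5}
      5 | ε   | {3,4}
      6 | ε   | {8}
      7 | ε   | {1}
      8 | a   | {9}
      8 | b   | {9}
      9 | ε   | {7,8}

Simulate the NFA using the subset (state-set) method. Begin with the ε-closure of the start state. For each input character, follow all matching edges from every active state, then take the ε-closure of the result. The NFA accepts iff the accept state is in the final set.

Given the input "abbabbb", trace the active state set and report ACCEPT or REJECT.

S₀ = ε-closure({0}) = {0,1,2,3,4,6,8}
'a' @ 1: {1,7,8,9}  ✓accept
'b' @ 2: {1,7,8,9}  ✓accept
'b' @ 3: {1,7,8,9}  ✓accept
'a' @ 4: {1,7,8,9}  ✓accept
'b' @ 5: {1,7,8,9}  ✓accept
'b' @ 6: {1,7,8,9}  ✓accept
'b' @ 7: {1,7,8,9}  ✓accept
final: {1,7,8,9}; accept 1 in set

Answer: ACCEPT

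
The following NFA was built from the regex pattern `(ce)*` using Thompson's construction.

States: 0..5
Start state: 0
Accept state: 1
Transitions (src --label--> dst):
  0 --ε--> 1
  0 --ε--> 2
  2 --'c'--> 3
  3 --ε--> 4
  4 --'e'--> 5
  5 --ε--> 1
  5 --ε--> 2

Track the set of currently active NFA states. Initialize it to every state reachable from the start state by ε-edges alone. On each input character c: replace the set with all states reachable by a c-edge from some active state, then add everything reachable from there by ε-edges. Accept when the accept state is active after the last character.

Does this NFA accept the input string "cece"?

Answer: ACCEPT

Derivation:
initial (ε-close {0}): {0,1,2}
'c' @ 1: {3,4}
'e' @ 2: {1,2,5}  ✓accept
'c' @ 3: {3,4}
'e' @ 4: {1,2,5}  ✓accept
final: {1,2,5}; accept 1 in set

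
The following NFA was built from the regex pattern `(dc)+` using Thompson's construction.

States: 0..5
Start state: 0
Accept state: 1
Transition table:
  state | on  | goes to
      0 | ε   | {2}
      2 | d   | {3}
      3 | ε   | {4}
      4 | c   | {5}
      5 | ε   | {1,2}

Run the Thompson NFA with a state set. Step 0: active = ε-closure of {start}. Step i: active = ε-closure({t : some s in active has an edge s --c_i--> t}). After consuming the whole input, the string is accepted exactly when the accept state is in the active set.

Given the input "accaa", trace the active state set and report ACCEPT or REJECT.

start: ε-closure({0}) = {0,2}
'a' @ 1: {}  — no active states
rest 'ccaa' ignored (set empty)
end set {} — state 1 not in

Answer: REJECT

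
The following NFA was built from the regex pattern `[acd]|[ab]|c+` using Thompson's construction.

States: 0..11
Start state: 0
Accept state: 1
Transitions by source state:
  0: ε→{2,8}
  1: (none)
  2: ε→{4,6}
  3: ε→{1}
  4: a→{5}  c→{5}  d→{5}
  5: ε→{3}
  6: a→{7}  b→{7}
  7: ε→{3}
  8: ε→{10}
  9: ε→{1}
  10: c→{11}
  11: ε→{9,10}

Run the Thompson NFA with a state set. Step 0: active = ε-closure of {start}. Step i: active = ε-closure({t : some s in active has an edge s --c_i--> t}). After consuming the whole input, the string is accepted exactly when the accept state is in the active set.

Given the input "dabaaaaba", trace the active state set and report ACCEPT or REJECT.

Answer: REJECT

Trace:
S₀ = ε-closure({0}) = {0,2,4,6,8,10}
'd' @ 1: {1,3,5}  ✓accept
'a' @ 2: {}  — dead — no transitions
rest 'baaaaba' ignored (set empty)
end set {} — state 1 not in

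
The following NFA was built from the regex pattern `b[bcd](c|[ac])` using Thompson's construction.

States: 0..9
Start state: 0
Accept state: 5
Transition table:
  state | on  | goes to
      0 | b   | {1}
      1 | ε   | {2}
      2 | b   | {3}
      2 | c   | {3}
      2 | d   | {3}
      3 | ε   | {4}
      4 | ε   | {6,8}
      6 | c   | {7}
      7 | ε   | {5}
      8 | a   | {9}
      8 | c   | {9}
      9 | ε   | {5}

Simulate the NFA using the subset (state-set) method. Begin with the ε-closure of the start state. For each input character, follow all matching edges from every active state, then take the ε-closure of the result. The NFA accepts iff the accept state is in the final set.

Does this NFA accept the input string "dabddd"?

Answer: REJECT

Steps:
initial (ε-close {0}): {0}
'd' @ 1: {}  — dead — no transitions
rest 'abddd' ignored (set empty)
end set {} — state 5 not in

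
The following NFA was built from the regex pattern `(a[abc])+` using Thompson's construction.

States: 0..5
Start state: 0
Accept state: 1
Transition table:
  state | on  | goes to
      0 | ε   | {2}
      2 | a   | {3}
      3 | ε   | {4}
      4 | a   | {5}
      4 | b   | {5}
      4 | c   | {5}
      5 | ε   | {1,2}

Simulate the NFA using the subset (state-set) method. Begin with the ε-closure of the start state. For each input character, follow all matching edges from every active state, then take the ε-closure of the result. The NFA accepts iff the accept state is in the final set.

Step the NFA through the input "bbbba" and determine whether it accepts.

Answer: REJECT

Trace:
initial (ε-close {0}): {0,2}
'b' @ 1: {}  — no active states
rest 'bbba' ignored (set empty)
final: {}; accept 1 not in set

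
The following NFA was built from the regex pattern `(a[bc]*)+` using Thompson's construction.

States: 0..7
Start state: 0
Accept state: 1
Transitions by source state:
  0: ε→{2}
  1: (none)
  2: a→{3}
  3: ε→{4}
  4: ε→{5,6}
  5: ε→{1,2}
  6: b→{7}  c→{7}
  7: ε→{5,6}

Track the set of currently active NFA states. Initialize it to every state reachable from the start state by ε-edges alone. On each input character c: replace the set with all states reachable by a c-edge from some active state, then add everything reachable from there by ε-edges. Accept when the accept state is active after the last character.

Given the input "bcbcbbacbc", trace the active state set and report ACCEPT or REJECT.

start: ε-closure({0}) = {0,2}
'b' @ 1: {}  — state set empty
rest 'cbcbbacbc' ignored (set empty)
after full input: {}  (accept=1 not in)

Answer: REJECT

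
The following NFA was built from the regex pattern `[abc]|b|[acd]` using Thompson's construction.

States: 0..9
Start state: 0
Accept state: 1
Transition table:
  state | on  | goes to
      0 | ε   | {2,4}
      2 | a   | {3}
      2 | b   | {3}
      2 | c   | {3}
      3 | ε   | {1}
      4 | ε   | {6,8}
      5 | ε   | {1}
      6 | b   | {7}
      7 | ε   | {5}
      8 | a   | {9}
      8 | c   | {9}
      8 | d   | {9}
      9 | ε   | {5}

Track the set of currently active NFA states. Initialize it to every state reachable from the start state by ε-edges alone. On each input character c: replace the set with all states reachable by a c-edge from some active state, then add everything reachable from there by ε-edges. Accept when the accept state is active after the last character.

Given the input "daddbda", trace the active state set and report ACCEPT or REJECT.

S₀ = ε-closure({0}) = {0,2,4,6,8}
'd' @ 1: {1,5,9}  ✓accept
'a' @ 2: {}  — no active states
rest 'ddbda' ignored (set empty)
after full input: {}  (accept=1 not in)

Answer: REJECT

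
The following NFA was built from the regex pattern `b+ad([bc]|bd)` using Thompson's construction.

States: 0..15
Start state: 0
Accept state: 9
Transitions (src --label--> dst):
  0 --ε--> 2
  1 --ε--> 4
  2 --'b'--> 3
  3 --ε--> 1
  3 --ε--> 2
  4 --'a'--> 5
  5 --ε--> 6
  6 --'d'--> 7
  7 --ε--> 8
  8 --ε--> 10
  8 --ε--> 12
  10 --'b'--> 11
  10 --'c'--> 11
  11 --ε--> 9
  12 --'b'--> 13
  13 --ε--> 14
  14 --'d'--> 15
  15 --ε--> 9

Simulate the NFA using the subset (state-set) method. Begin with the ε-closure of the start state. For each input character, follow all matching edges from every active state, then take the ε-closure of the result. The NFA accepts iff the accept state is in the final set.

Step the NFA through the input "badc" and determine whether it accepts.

Answer: ACCEPT

Trace:
initial (ε-close {0}): {0,2}
'b' @ 1: {1,2,3,4}
'a' @ 2: {5,6}
'd' @ 3: {7,8,10,12}
'c' @ 4: {9,11}  ✓accept
after full input: {9,11}  (accept=9 in)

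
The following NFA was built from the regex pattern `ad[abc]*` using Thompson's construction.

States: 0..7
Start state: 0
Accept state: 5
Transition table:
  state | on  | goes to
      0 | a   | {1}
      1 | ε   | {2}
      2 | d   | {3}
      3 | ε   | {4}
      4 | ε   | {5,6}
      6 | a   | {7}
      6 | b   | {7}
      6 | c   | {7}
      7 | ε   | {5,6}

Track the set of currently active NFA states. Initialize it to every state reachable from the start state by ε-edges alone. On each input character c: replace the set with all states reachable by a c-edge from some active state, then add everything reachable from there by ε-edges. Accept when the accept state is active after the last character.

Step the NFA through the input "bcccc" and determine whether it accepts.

S₀ = ε-closure({0}) = {0}
'b' @ 1: {}  — state set empty
rest 'cccc' ignored (set empty)
final: {}; accept 5 not in set

Answer: REJECT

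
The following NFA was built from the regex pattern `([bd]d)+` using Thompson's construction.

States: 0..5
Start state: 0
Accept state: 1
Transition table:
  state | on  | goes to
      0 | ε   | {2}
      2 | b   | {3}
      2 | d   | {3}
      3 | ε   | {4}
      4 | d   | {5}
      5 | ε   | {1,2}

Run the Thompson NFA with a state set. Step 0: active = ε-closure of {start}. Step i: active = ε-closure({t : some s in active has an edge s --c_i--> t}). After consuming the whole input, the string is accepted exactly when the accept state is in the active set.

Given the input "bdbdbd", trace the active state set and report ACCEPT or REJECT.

Answer: ACCEPT

Trace:
start: ε-closure({0}) = {0,2}
'b' @ 1: {3,4}
'd' @ 2: {1,2,5}  (accept∈set)
'b' @ 3: {3,4}
'd' @ 4: {1,2,5}  (accept∈set)
'b' @ 5: {3,4}
'd' @ 6: {1,2,5}  (accept∈set)
after full input: {1,2,5}  (accept=1 in)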